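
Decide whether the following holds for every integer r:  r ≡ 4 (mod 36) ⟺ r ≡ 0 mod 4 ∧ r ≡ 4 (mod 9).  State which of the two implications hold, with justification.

Equivalent; both directions hold.

(⟸) If r ≡ 0 (mod 4) and r ≡ 4 (mod 9), then by the Chinese remainder theorem r ≡ 4 (mod 36). This is exactly r ≡ 4 (mod 36).

(⟹) Suppose r ≡ 4 (mod 36); write r = 36j + 4. Since 4 ∣ 36, reducing mod 4 gives r ≡ 4 ≡ 0 (mod 4); since 9 ∣ 36, reducing mod 9 gives r ≡ 4 (mod 9).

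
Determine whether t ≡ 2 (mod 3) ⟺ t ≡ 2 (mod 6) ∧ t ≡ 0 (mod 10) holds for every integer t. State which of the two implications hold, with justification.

The forward direction fails; the converse holds.

(⟹) This fails: t = 2 gives 2 ≡ 2 (mod 3) but 2 ≡ 2 (mod 10), so the conjunction on the right does not hold.

(⟸) Conversely, if t ≡ 2 (mod 6) and t ≡ 0 (mod 10), then by the Chinese remainder theorem t ≡ 20 (mod 30). Since 20 ≡ 2 (mod 3) and 3 ∣ 30, we get t ≡ 2 (mod 3).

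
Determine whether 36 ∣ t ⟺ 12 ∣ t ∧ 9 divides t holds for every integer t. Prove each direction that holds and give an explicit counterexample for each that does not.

(⇒) If 36 ∣ t, write t = 36q. Since 36 = 3·12, t = 12·(3q), so 12 ∣ t; and since 36 = 4·9, t = 9·(4q), so 9 ∣ t.

(⇐) Suppose 12 ∣ t and 9 ∣ t. Any common multiple of 12 and 9 is a multiple of their lcm; here lcm(12, 9) = 12·9/gcd(12, 9) = 108/3 = 36, so 36 ∣ t.

Both implications hold.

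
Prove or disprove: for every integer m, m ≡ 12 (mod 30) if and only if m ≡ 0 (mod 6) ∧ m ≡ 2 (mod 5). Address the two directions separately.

The biconditional holds.

Forward direction. Suppose m ≡ 12 (mod 30); write m = 30j + 12. Since 6 ∣ 30, reducing mod 6 gives m ≡ 12 ≡ 0 (mod 6); since 5 ∣ 30, reducing mod 5 gives m ≡ 12 ≡ 2 (mod 5).

Converse. If m ≡ 0 (mod 6) and m ≡ 2 (mod 5), then by the Chinese remainder theorem m ≡ 12 (mod 30). This is exactly m ≡ 12 (mod 30).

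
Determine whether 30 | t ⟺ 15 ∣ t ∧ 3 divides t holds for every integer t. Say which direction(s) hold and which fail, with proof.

The forward direction holds; the converse fails.

(⟹) If 30 ∣ t, write t = 30q. Since 30 = 2·15, t = 15·(2q), so 15 ∣ t; and since 30 = 10·3, t = 3·(10q), so 3 ∣ t.

(⟸) This fails: take t = 15. Both 15 ∣ 15 and 3 ∣ 15, yet 15 is not a multiple of 30 (since 15 = 0·30 + 15), so 30 ∤ 15.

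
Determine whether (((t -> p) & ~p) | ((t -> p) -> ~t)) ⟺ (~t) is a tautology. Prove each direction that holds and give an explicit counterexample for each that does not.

(⇒) fails; (⇐) holds.

(⟸) Assume the antecedent. If t is true, the antecedent cannot hold. If t is false, the consequent reduces to true regardless of the other variables. Either way the consequent holds.

(⟹) This fails. Under t = T, p = F, the left side is true but the right side is false.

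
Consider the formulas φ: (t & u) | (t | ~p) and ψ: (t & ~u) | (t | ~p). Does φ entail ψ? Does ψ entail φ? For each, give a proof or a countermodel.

Both directions hold; the statement is true.

(←) Assume the antecedent. If t is true, (t & u) | (t | ~p) reduces to true regardless of the other variables. If t is false, the antecedent forces (u = F, t = F, p = F) or (u = T, t = F, p = F), and (t & u) | (t | ~p) holds there. Either way (t & u) | (t | ~p) holds.

(→) Assume the antecedent. If t is true, (t & ~u) | (t | ~p) reduces to true regardless of the other variables. If t is false, the antecedent forces (u = F, t = F, p = F) or (u = T, t = F, p = F), and (t & ~u) | (t | ~p) holds there. Either way (t & ~u) | (t | ~p) holds.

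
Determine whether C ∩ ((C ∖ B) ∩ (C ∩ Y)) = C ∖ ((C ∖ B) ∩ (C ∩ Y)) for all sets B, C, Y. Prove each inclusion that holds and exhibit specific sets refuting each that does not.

Neither inclusion holds.

Forward inclusion. This inclusion fails. Take B = ∅, C = {1}, Y = {1}; then 1 ∈ C ∩ ((C ∖ B) ∩ (C ∩ Y)) but 1 ∉ C ∖ ((C ∖ B) ∩ (C ∩ Y)).

Reverse inclusion. This inclusion fails. Take B = ∅, C = {1}, Y = ∅; then 1 ∈ C ∖ ((C ∖ B) ∩ (C ∩ Y)) but 1 ∉ C ∩ ((C ∖ B) ∩ (C ∩ Y)).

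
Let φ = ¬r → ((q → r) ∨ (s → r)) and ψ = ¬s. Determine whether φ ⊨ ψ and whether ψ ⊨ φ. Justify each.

(⇒) fails; (⇐) holds.

[⇒] This fails. Under s = T, q = F, r = F, the left side is true but the right side is false.

[⇐] Assume the antecedent. If s is true, the antecedent cannot hold. If s is false, ¬r → ((q → r) ∨ (s → r)) reduces to true regardless of the other variables. Either way ¬r → ((q → r) ∨ (s → r)) holds.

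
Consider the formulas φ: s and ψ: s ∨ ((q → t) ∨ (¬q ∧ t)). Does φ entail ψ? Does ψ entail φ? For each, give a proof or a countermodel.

Not equivalent: only (⇒) holds.

(→) Assume the antecedent. If t is true, s ∨ ((q → t) ∨ (¬q ∧ t)) reduces to true regardless of the other variables. If t is false, the antecedent forces (t = F, s = T, q = F) or (t = F, s = T, q = T), and s ∨ ((q → t) ∨ (¬q ∧ t)) holds there. Either way s ∨ ((q → t) ∨ (¬q ∧ t)) holds.

(←) This fails. Under t = F, s = F, q = F, the left side is false but the right side is true.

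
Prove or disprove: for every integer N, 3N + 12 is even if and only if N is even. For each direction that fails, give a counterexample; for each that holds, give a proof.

Equivalent; both directions hold.

(⟸) Suppose N is even; write N = 2j. Then 3N + 12 = 3·(2j) + 12 = 2·3j + 12, which is even.

(⟹) Suppose 3N + 12 is even. Since 3 is odd, 3N and N have the same parity, so 3N + 12 ≡ N + 12 (mod 2). As 12 is even, 3N + 12 is even exactly when N is even. Thus N is even.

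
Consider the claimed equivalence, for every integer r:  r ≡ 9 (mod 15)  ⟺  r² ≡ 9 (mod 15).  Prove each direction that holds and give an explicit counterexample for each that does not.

Forward direction. This fails: take r = 9. Then 9 ≡ 9 (mod 15), but 9² = 81 ≡ 6 (mod 15), not 9.

Converse. This fails: take r = 3. Then 3² = 9 ≡ 9 (mod 15), yet 3 ≡ 3 (mod 15), not 9.

Neither implication holds.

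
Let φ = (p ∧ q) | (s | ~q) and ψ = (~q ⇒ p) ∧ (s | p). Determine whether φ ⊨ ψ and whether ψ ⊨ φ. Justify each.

Only the converse holds.

Forward direction. This fails. Under p = F, q = F, s = F, the left side is true but the right side is false.

Converse. Assume the antecedent. If p is true, (p ∧ q) | (s | ~q) reduces to true regardless of the other variables. If p is false, the antecedent forces (p = F, q = T, s = T), and (p ∧ q) | (s | ~q) holds there. Either way (p ∧ q) | (s | ~q) holds.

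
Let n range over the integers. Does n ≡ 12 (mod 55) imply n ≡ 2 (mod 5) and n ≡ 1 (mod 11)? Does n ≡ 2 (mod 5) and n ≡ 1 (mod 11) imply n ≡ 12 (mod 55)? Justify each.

(⟸) If n ≡ 2 (mod 5) and n ≡ 1 (mod 11), then by the Chinese remainder theorem n ≡ 12 (mod 55). This is exactly n ≡ 12 (mod 55).

(⟹) Suppose n ≡ 12 (mod 55); write n = 55j + 12. Since 5 ∣ 55, reducing mod 5 gives n ≡ 12 ≡ 2 (mod 5); since 11 ∣ 55, reducing mod 11 gives n ≡ 12 ≡ 1 (mod 11).

Both directions hold.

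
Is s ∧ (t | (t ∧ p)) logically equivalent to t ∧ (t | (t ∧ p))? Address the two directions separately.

[⇒] Assume the antecedent. If s is true, the antecedent forces (s = T, t = T, p = F) or (s = T, t = T, p = T), and t ∧ (t | (t ∧ p)) holds there. If s is false, the antecedent cannot hold. Either way t ∧ (t | (t ∧ p)) holds.

[⇐] This fails. Under s = F, t = T, p = F, the left side is false but the right side is true.

Not equivalent: only (⇒) holds.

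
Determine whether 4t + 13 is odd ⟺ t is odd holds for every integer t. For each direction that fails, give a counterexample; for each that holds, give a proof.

Only the converse holds.

[⇒] This fails: take t = 4. Then 4t + 13 = 29, which is odd, yet t = 4 is even, not odd.

[⇐] Suppose t is odd. Since 4 is even, 4t is even for every t, so 4t + 13 has the same parity as 13, which is odd. Hence 4t + 13 is odd.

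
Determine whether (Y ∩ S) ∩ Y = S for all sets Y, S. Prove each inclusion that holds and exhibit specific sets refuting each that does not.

(⊆) Let x ∈ (Y ∩ S) ∩ Y. Then x ∈ Y ∩ S, from which x ∈ S.

(⊇) This inclusion fails. Take Y = ∅, S = {1}; then 1 ∈ S but 1 ∉ (Y ∩ S) ∩ Y.

The sets are not equal: only the forward inclusion holds.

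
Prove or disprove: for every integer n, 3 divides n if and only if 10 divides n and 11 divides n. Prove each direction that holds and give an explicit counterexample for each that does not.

Forward direction. This fails: take n = 3. Certainly 3 ∣ 3, but 10 ∤ 3.

Converse. This fails: take n = 110. Both 10 ∣ 110 and 11 ∣ 110, yet 110 is not a multiple of 3 (since 110 = 36·3 + 2), so 3 ∤ 110.

Neither implication holds.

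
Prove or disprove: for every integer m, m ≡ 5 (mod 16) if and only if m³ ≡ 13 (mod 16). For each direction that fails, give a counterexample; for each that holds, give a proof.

The biconditional holds.

(→) Suppose m ≡ 5 (mod 16). Write m = 16j + 5. Then (16j + 5)³ = 4096j³ + 3840j² + 1200j + 125 = 16(256j³ + 240j² + 75j + 7) + 13, so m³ ≡ 13 (mod 16).

(←) Conversely, suppose m³ ≡ 13 (mod 16). The only residue r in {0, …, 15} with r³ ≡ 13 (mod 16) is r = 5, so m ≡ 5 (mod 16).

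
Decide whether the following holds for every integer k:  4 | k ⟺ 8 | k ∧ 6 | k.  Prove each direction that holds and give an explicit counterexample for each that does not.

(←) Suppose 8 ∣ k and 6 ∣ k. Any common multiple of 8 and 6 is a multiple of their lcm; here lcm(8, 6) = 8·6/gcd(8, 6) = 48/2 = 24, so 24 ∣ k. Since 4 ∣ 24, it follows that 4 ∣ k.

(→) This fails: take k = 4. Certainly 4 ∣ 4, but 8 ∤ 4.

Only the reverse direction holds.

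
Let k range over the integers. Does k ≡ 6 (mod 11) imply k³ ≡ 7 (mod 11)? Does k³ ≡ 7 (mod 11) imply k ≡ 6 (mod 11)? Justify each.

Forward direction. Suppose k ≡ 6 (mod 11). Write k = 11j + 6. Then (11j + 6)³ = 1331j³ + 2178j² + 1188j + 216 = 11(121j³ + 198j² + 108j + 19) + 7, so k³ ≡ 7 (mod 11).

Converse. Suppose k³ ≡ 7 (mod 11). The only residue r in {0, …, 10} with r³ ≡ 7 (mod 11) is r = 6, so k ≡ 6 (mod 11).

The biconditional holds.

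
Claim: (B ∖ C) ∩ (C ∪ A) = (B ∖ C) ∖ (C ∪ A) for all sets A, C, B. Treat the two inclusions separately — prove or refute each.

Forward inclusion. This inclusion fails. Take A = {1}, C = ∅, B = {1}; then 1 ∈ (B ∖ C) ∩ (C ∪ A) but 1 ∉ (B ∖ C) ∖ (C ∪ A).

Reverse inclusion. This inclusion fails. Take A = ∅, C = ∅, B = {1}; then 1 ∈ (B ∖ C) ∖ (C ∪ A) but 1 ∉ (B ∖ C) ∩ (C ∪ A).

(⊆) fails and (⊇) fails.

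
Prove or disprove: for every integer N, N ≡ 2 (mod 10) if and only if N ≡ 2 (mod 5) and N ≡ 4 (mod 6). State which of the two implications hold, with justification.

(→) This fails: N = 2 gives 2 ≡ 2 (mod 10) but 2 ≡ 2 (mod 6), so the conjunction on the right does not hold.

(←) Conversely, if N ≡ 2 (mod 5) and N ≡ 4 (mod 6), then by the Chinese remainder theorem N ≡ 22 (mod 30). Since 22 ≡ 2 (mod 10) and 10 ∣ 30, we get N ≡ 2 (mod 10).

The forward direction fails; the converse holds.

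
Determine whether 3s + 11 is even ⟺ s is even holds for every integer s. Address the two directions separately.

(→) This fails: s = 5 gives 3s + 11 = 26, which is even, but 5 is odd, not even.

(←) This also fails: s = 4 is even, but 3s + 11 = 23 is odd, not even.

(⇒) fails and (⇐) fails.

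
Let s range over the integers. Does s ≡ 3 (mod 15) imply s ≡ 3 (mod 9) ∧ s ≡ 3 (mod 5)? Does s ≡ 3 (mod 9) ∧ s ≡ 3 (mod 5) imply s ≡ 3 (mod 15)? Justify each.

The forward direction fails; the converse holds.

(⇐) If s ≡ 3 (mod 9) and s ≡ 3 (mod 5), then by the Chinese remainder theorem s ≡ 3 (mod 45). Since 3 ≡ 3 (mod 15) and 15 ∣ 45, we get s ≡ 3 (mod 15).

(⇒) This fails: s = 33 gives 33 ≡ 3 (mod 15) but 33 ≡ 6 (mod 9), so the conjunction on the right does not hold.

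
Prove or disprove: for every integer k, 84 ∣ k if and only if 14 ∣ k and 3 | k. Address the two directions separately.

(⇒) holds; (⇐) fails.

(⇒) If 84 ∣ k, write k = 84q. Since 84 = 6·14, k = 14·(6q), so 14 ∣ k; and since 84 = 28·3, k = 3·(28q), so 3 ∣ k.

(⇐) This fails: take k = 42. Both 14 ∣ 42 and 3 ∣ 42, yet 42 is not a multiple of 84 (since 42 = 0·84 + 42), so 84 ∤ 42.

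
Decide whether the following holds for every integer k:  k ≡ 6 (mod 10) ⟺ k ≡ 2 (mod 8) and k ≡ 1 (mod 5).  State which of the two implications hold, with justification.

Forward direction. This fails: k = 16 gives 16 ≡ 6 (mod 10) but 16 ≡ 0 (mod 8), so the conjunction on the right does not hold.

Converse. If k ≡ 2 (mod 8) and k ≡ 1 (mod 5), then by the Chinese remainder theorem k ≡ 26 (mod 40). Since 26 ≡ 6 (mod 10) and 10 ∣ 40, we get k ≡ 6 (mod 10).

(⇒) fails; (⇐) holds.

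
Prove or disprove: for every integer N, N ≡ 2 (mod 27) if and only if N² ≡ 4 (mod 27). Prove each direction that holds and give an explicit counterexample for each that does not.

(⇒) holds; (⇐) fails.

(→) Suppose N ≡ 2 (mod 27). Write N = 27j + 2. Then (27j + 2)² = 729j² + 108j + 4 = 27(27j² + 4j) + 4, so N² ≡ 4 (mod 27).

(←) This fails: take N = 25. Then 25² = 625 ≡ 4 (mod 27), yet 25 ≡ 25 (mod 27), not 2.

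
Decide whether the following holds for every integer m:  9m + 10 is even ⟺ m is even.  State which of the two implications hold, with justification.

Equivalent; both directions hold.

(⇒) Suppose 9m + 10 is even. Since 9 is odd, 9m and m have the same parity, so 9m + 10 ≡ m + 10 (mod 2). As 10 is even, 9m + 10 is even exactly when m is even. Thus m is even.

(⇐) Conversely, suppose m is even; write m = 2j. Then 9m + 10 = 9·(2j) + 10 = 2·9j + 10, which is even.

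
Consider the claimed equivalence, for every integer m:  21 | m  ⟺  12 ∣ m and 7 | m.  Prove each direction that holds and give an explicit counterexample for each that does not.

Only the converse holds.

(⟹) This fails: take m = 21. Certainly 21 ∣ 21, but 12 ∤ 21.

(⟸) Suppose 12 ∣ m and 7 ∣ m. Any common multiple of 12 and 7 is a multiple of their lcm; here gcd(12, 7) = 1, so lcm(12, 7) = 12·7 = 84, so 84 ∣ m. Since 21 ∣ 84, it follows that 21 ∣ m.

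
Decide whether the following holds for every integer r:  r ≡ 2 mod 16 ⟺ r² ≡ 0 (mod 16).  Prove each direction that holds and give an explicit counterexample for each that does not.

Forward direction. This fails: take r = 2. Then 2 ≡ 2 (mod 16), but 2² = 4 ≡ 4 (mod 16), not 0.

Converse. This fails: take r = 0. Then 0² = 0 ≡ 0 (mod 16), yet 0 ≡ 0 (mod 16), not 2.

Neither implication holds.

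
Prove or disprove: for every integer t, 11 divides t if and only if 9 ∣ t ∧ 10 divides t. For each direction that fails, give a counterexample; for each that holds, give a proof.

Neither implication holds.

(⟹) This fails: take t = 11. Certainly 11 ∣ 11, but 9 ∤ 11.

(⟸) This fails: take t = 90. Both 9 ∣ 90 and 10 ∣ 90, yet 90 is not a multiple of 11 (since 90 = 8·11 + 2), so 11 ∤ 90.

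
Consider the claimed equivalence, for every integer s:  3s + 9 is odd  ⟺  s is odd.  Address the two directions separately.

(⇒) This fails: s = 2 gives 3s + 9 = 15, which is odd, but 2 is even, not odd.

(⇐) This also fails: s = 3 is odd, but 3s + 9 = 18 is even, not odd.

Neither direction holds.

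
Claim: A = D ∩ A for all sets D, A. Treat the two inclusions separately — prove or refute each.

(⊆) fails; (⊇) holds.

Reverse inclusion. Let x ∈ D ∩ A. Then x ∈ D ∩ A, from which x ∈ A.

Forward inclusion. This inclusion fails. Take D = ∅, A = {1}; then 1 ∈ A but 1 ∉ D ∩ A.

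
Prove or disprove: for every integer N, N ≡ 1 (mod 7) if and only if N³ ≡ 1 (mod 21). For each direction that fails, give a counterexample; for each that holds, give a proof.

Both directions fail.

[⇒] This fails: take N = 8. Then 8 ≡ 1 (mod 7), but 8³ = 512 ≡ 8 (mod 21), not 1.

[⇐] This fails: take N = 4. Then 4³ = 64 ≡ 1 (mod 21), yet 4 ≡ 4 (mod 7), not 1.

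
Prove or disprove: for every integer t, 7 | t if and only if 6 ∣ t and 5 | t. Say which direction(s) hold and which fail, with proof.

(⟹) This fails: take t = 7. Certainly 7 ∣ 7, but 6 ∤ 7.

(⟸) This fails: take t = 30. Both 6 ∣ 30 and 5 ∣ 30, yet 30 is not a multiple of 7 (since 30 = 4·7 + 2), so 7 ∤ 30.

(⇒) fails and (⇐) fails.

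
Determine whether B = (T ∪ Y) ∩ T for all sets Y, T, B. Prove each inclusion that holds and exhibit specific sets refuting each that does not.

(⟹) This inclusion fails. Take Y = ∅, T = ∅, B = {1}; then 1 ∈ B but 1 ∉ (T ∪ Y) ∩ T.

(⟸) This inclusion fails. Take Y = ∅, T = {1}, B = ∅; then 1 ∈ (T ∪ Y) ∩ T but 1 ∉ B.

Neither inclusion holds.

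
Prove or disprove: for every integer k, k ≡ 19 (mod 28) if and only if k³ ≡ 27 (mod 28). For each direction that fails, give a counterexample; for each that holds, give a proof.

[⇒] Suppose k ≡ 19 (mod 28). Write k = 28j + 19. Then (28j + 19)³ = 21952j³ + 44688j² + 30324j + 6859 = 28(784j³ + 1596j² + 1083j + 244) + 27, so k³ ≡ 27 (mod 28).

[⇐] This fails: take k = 3. Then 3³ = 27 ≡ 27 (mod 28), yet 3 ≡ 3 (mod 28), not 19.

Only the forward implication holds.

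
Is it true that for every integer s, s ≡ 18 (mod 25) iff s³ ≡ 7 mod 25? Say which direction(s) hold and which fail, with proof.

(⟹) Suppose s ≡ 18 (mod 25). Write s = 25j + 18. Then (25j + 18)³ = 15625j³ + 33750j² + 24300j + 5832 = 25(625j³ + 1350j² + 972j + 233) + 7, so s³ ≡ 7 (mod 25).

(⟸) Conversely, suppose s³ ≡ 7 (mod 25). The only residue r in {0, …, 24} with r³ ≡ 7 (mod 25) is r = 18, so s ≡ 18 (mod 25).

Both directions hold.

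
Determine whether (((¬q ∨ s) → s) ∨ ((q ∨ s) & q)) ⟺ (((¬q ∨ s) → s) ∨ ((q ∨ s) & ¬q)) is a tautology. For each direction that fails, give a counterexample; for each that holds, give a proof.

Forward direction. Assume the antecedent. If q is true, the consequent reduces to true regardless of the other variables. If q is false, the antecedent forces (q = F, s = T), and the consequent holds there. Either way the consequent holds.

Converse. Assume the antecedent. If q is true, ((¬q ∨ s) → s) ∨ ((q ∨ s) & q) reduces to true regardless of the other variables. If q is false, the antecedent forces (q = F, s = T), and ((¬q ∨ s) → s) ∨ ((q ∨ s) & q) holds there. Either way ((¬q ∨ s) → s) ∨ ((q ∨ s) & q) holds.

Both implications hold.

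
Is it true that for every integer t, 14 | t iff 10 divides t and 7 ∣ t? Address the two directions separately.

(⇒) This fails: take t = 14. Certainly 14 ∣ 14, but 10 ∤ 14.

(⇐) Suppose 10 ∣ t and 7 ∣ t. Any common multiple of 10 and 7 is a multiple of their lcm; here gcd(10, 7) = 1, so lcm(10, 7) = 10·7 = 70, so 70 ∣ t. Since 14 ∣ 70, it follows that 14 ∣ t.

Only the reverse direction holds.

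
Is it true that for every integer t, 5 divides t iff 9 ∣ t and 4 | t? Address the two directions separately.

Neither implication holds.

Forward direction. This fails: take t = 5. Certainly 5 ∣ 5, but 9 ∤ 5.

Converse. This fails: take t = 36. Both 9 ∣ 36 and 4 ∣ 36, yet 36 is not a multiple of 5 (since 36 = 7·5 + 1), so 5 ∤ 36.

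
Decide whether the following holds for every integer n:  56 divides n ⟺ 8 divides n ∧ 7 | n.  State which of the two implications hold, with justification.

Both directions hold.

Forward direction. If 56 ∣ n, write n = 56q. Since 56 = 7·8, n = 8·(7q), so 8 ∣ n; and since 56 = 8·7, n = 7·(8q), so 7 ∣ n.

Converse. Suppose 8 ∣ n and 7 ∣ n. Any common multiple of 8 and 7 is a multiple of their lcm; here gcd(8, 7) = 1, so lcm(8, 7) = 8·7 = 56, so 56 ∣ n.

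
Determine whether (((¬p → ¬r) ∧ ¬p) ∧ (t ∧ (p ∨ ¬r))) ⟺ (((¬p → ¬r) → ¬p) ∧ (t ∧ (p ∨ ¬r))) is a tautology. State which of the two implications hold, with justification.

Both directions hold; the statement is true.

[⇐] Assume the antecedent. If r is true, the antecedent cannot hold. If r is false, the antecedent forces (r = F, t = T, p = F), and the consequent holds there. Either way the consequent holds.

[⇒] Assume the antecedent. If r is true, the antecedent cannot hold. If r is false, the antecedent forces (r = F, t = T, p = F), and the consequent holds there. Either way the consequent holds.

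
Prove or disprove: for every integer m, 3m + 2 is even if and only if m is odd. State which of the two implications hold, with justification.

(⇒) fails and (⇐) fails.

(⟹) This fails: m = 4 gives 3m + 2 = 14, which is even, but 4 is even, not odd.

(⟸) This also fails: m = 5 is odd, but 3m + 2 = 17 is odd, not even.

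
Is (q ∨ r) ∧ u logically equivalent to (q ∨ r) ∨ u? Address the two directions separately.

[⇒] Assume the antecedent. If u is true, (q ∨ r) ∨ u reduces to true regardless of the other variables. If u is false, the antecedent cannot hold. Either way (q ∨ r) ∨ u holds.

[⇐] This fails. Under u = T, q = F, r = F, the left side is false but the right side is true.

Not equivalent: only (⇒) holds.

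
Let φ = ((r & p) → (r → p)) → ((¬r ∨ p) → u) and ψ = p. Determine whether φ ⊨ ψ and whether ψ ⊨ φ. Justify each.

Neither direction holds.

(→) This fails. Under p = F, r = T, u = F, the left side is true but the right side is false.

(←) This fails. Under p = T, r = F, u = F, the left side is false but the right side is true.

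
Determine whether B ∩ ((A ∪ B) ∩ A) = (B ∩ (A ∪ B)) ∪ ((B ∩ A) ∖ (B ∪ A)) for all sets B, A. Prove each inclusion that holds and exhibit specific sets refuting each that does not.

Only the forward inclusion holds.

(⊆) Let x ∈ B ∩ ((A ∪ B) ∩ A). Then x ∈ B ∩ A, from which x ∈ (B ∩ (A ∪ B)) ∪ ((B ∩ A) ∖ (B ∪ A)).

(⊇) This inclusion fails. Take B = {1}, A = ∅; then 1 ∈ (B ∩ (A ∪ B)) ∪ ((B ∩ A) ∖ (B ∪ A)) but 1 ∉ B ∩ ((A ∪ B) ∩ A).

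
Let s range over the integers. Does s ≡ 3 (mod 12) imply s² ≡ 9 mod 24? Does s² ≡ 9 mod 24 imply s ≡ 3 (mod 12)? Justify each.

Forward direction. Suppose s ≡ 3 (mod 12). Working modulo 24, s ∈ {3, 15}; for each such r, r² ≡ 9 (mod 24).

Converse. This fails: take s = 9. Then 9² = 81 ≡ 9 (mod 24), yet 9 ≡ 9 (mod 12), not 3.

Not equivalent: only (⇒) holds.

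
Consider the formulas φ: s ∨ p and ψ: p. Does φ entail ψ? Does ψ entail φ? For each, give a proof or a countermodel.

Only the converse holds.

(⟹) This fails. Under p = F, s = T, the left side is true but the right side is false.

(⟸) Assume the antecedent. If p is true, s ∨ p reduces to true regardless of the other variables. If p is false, the antecedent cannot hold. Either way s ∨ p holds.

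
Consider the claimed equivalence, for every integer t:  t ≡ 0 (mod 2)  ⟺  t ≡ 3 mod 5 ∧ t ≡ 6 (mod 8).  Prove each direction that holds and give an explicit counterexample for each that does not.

[⇐] If t ≡ 3 (mod 5) and t ≡ 6 (mod 8), then by the Chinese remainder theorem t ≡ 38 (mod 40). Since 38 ≡ 0 (mod 2) and 2 ∣ 40, we get t ≡ 0 (mod 2).

[⇒] This fails: t = 0 gives 0 ≡ 0 (mod 2) but 0 ≡ 0 (mod 5), so the conjunction on the right does not hold.

Only the reverse direction holds.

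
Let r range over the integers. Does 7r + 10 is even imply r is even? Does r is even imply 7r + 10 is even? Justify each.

The biconditional holds.

(→) Suppose 7r + 10 is even. Since 7 is odd, 7r and r have the same parity, so 7r + 10 ≡ r + 10 (mod 2). As 10 is even, 7r + 10 is even exactly when r is even. Thus r is even.

(←) Conversely, suppose r is even; write r = 2j. Then 7r + 10 = 7·(2j) + 10 = 2·7j + 10, which is even.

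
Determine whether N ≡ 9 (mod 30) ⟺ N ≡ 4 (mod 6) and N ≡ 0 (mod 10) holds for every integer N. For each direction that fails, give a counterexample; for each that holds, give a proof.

Neither implication holds.

(⇒) This fails: N = 9 gives 9 ≡ 9 (mod 30) but 9 ≡ 3 (mod 6), so the conjunction on the right does not hold.

(⇐) This fails: N = 10 satisfies both congruences on the right (10 ≡ 4 mod 6 and 10 ≡ 0 mod 10) yet 10 ≡ 10 (mod 30), not 9.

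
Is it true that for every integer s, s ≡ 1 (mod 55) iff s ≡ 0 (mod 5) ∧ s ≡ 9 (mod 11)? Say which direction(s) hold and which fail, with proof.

(⇒) fails and (⇐) fails.

(⟹) This fails: s = 1 gives 1 ≡ 1 (mod 55) but 1 ≡ 1 (mod 5), so the conjunction on the right does not hold.

(⟸) This fails: s = 20 satisfies both congruences on the right (20 ≡ 0 mod 5 and 20 ≡ 9 mod 11) yet 20 ≡ 20 (mod 55), not 1.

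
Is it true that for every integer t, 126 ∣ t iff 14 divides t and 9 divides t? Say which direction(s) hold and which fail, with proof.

[⇒] If 126 ∣ t, write t = 126q. Since 126 = 9·14, t = 14·(9q), so 14 ∣ t; and since 126 = 14·9, t = 9·(14q), so 9 ∣ t.

[⇐] Suppose 14 ∣ t and 9 ∣ t. Any common multiple of 14 and 9 is a multiple of their lcm; here gcd(14, 9) = 1, so lcm(14, 9) = 14·9 = 126, so 126 ∣ t.

Both directions hold.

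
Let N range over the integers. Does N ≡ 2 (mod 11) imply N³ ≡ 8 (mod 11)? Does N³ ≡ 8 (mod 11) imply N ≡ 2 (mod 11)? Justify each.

The biconditional holds.

(←) For the converse, argue contrapositively. If N ≢ 2 (mod 11), then N is congruent to one of 0, 1, 3, 4, 5, 6, 7, 8, 9, 10 modulo 11, and these give N³ ≡ 0, 1, 5, 9, 4, 7, 2, 6, 3, 10 respectively — never 8.

(→) Suppose N ≡ 2 (mod 11). Write N = 11j + 2. Then (11j + 2)³ = 1331j³ + 726j² + 132j + 8 = 11(121j³ + 66j² + 12j) + 8, so N³ ≡ 8 (mod 11).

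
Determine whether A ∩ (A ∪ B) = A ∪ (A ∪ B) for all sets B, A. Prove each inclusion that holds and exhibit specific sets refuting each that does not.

(⊆) Let x ∈ A ∩ (A ∪ B). Then either x ∈ A and x ∉ B; or x ∈ B ∩ A. In each case x ∈ A ∪ (A ∪ B), so A ∩ (A ∪ B) ⊆ A ∪ (A ∪ B).

(⊇) This inclusion fails. Take B = {1}, A = ∅; then 1 ∈ A ∪ (A ∪ B) but 1 ∉ A ∩ (A ∪ B).

The sets are not equal: only the forward inclusion holds.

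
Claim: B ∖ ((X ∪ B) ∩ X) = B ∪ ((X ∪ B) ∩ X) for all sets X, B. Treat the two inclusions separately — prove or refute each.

(⟹) Let x ∈ B ∖ ((X ∪ B) ∩ X). Then x ∈ B and x ∉ X, from which x ∈ B ∪ ((X ∪ B) ∩ X).

(⟸) This inclusion fails. Take X = {1}, B = ∅; then 1 ∈ B ∪ ((X ∪ B) ∩ X) but 1 ∉ B ∖ ((X ∪ B) ∩ X).

(⊆) holds; (⊇) fails.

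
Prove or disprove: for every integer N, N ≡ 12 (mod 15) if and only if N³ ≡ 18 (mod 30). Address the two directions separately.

(⟸) The residues r modulo 30 with r³ ≡ 18 (mod 30) are exactly {12}, and each is ≡ 12 (mod 15).

(⟹) This fails: take N = 27. Then 27 ≡ 12 (mod 15), but 27³ = 19683 ≡ 3 (mod 30), not 18.

Only the reverse direction holds.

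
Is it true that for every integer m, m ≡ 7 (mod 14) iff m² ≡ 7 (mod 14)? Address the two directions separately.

Both directions hold; the statement is true.

(←) Suppose m² ≡ 7 (mod 14). The only residue r in {0, …, 13} with r² ≡ 7 (mod 14) is r = 7, so m ≡ 7 (mod 14).

(→) Suppose m ≡ 7 (mod 14). Write m = 14j + 7. Then (14j + 7)² = 196j² + 196j + 49 = 14(14j² + 14j + 3) + 7, so m² ≡ 7 (mod 14).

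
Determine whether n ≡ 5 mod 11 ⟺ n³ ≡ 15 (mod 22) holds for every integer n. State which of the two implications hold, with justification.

(⇒) fails; (⇐) holds.

(⇒) This fails: take n = 16. Then 16 ≡ 5 (mod 11), but 16³ = 4096 ≡ 4 (mod 22), not 15.

(⇐) Conversely, the residues r modulo 22 with r³ ≡ 15 (mod 22) are exactly {5}, and each is ≡ 5 (mod 11).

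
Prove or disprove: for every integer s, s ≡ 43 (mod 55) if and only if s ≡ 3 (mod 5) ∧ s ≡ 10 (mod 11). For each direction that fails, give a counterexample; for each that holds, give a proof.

(→) Suppose s ≡ 43 (mod 55); write s = 55j + 43. Since 5 ∣ 55, reducing mod 5 gives s ≡ 43 ≡ 3 (mod 5); since 11 ∣ 55, reducing mod 11 gives s ≡ 43 ≡ 10 (mod 11).

(←) Conversely, if s ≡ 3 (mod 5) and s ≡ 10 (mod 11), then by the Chinese remainder theorem s ≡ 43 (mod 55). This is exactly s ≡ 43 (mod 55).

Both implications hold.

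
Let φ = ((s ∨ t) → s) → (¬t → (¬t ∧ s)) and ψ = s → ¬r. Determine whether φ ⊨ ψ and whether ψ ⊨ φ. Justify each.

(⇒) fails and (⇐) fails.

Forward direction. This fails. Under t = F, r = T, s = T, the left side is true but the right side is false.

Converse. This fails. Under t = F, r = F, s = F, the left side is false but the right side is true.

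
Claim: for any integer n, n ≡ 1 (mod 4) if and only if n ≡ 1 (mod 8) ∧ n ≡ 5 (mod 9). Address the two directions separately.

(⟹) This fails: n = 1 gives 1 ≡ 1 (mod 4) but 1 ≡ 1 (mod 9), so the conjunction on the right does not hold.

(⟸) Conversely, if n ≡ 1 (mod 8) and n ≡ 5 (mod 9), then by the Chinese remainder theorem n ≡ 41 (mod 72). Since 41 ≡ 1 (mod 4) and 4 ∣ 72, we get n ≡ 1 (mod 4).

The forward direction fails; the converse holds.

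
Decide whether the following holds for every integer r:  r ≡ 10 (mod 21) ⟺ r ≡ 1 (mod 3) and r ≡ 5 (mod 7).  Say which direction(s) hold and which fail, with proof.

Neither direction holds.

(→) This fails: r = 10 gives 10 ≡ 10 (mod 21) but 10 ≡ 3 (mod 7), so the conjunction on the right does not hold.

(←) This fails: r = 19 satisfies both congruences on the right (19 ≡ 1 mod 3 and 19 ≡ 5 mod 7) yet 19 ≡ 19 (mod 21), not 10.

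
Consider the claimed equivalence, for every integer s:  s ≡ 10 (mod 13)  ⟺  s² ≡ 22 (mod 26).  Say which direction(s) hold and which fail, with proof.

Both directions fail.

(⇒) This fails: take s = 23. Then 23 ≡ 10 (mod 13), but 23² = 529 ≡ 9 (mod 26), not 22.

(⇐) This fails: take s = 16. Then 16² = 256 ≡ 22 (mod 26), yet 16 ≡ 3 (mod 13), not 10.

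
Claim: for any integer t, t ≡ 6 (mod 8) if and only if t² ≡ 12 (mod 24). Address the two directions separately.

(⇒) fails and (⇐) fails.

(→) This fails: take t = 14. Then 14 ≡ 6 (mod 8), but 14² = 196 ≡ 4 (mod 24), not 12.

(←) This fails: take t = 18. Then 18² = 324 ≡ 12 (mod 24), yet 18 ≡ 2 (mod 8), not 6.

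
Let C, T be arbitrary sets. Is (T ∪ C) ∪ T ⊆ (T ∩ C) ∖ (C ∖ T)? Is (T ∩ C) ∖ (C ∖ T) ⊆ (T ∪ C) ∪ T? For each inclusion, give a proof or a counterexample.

Reverse inclusion. Let x ∈ (T ∩ C) ∖ (C ∖ T). Then x ∈ C ∩ T, from which x ∈ (T ∪ C) ∪ T.

Forward inclusion. This inclusion fails. Take C = {1}, T = ∅; then 1 ∈ (T ∪ C) ∪ T but 1 ∉ (T ∩ C) ∖ (C ∖ T).

The sets are not equal: only the reverse inclusion holds.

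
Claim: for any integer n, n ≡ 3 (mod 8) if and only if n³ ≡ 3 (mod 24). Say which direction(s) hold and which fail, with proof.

(⇒) fails; (⇐) holds.

(⇒) This fails: take n = 11. Then 11 ≡ 3 (mod 8), but 11³ = 1331 ≡ 11 (mod 24), not 3.

(⇐) Conversely, the residues r modulo 24 with r³ ≡ 3 (mod 24) are exactly {3}, and each is ≡ 3 (mod 8).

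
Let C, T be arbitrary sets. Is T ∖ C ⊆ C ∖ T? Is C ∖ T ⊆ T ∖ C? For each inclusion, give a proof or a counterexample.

Neither inclusion holds.

(⊆) This inclusion fails. Take C = ∅, T = {1}; then 1 ∈ T ∖ C but 1 ∉ C ∖ T.

(⊇) This inclusion fails. Take C = {1}, T = ∅; then 1 ∈ C ∖ T but 1 ∉ T ∖ C.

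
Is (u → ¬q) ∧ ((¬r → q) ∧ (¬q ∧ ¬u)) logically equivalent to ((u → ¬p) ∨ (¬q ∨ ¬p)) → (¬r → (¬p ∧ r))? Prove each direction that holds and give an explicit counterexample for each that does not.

(⟸) This fails. Under p = T, u = T, q = T, r = F, the left side is false but the right side is true.

(⟹) Assume the antecedent. If p is true, the antecedent forces (p = T, u = F, q = F, r = T), and the consequent holds there. If p is false, the antecedent forces (p = F, u = F, q = F, r = T), and the consequent holds there. Either way the consequent holds.

Only the forward direction holds.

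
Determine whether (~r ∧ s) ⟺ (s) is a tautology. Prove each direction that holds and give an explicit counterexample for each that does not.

(⇒) holds; (⇐) fails.

(⟹) Assume the antecedent. If r is true, the antecedent cannot hold. If r is false, the antecedent forces (r = F, s = T), and s holds there. Either way s holds.

(⟸) This fails. Under r = T, s = T, the left side is false but the right side is true.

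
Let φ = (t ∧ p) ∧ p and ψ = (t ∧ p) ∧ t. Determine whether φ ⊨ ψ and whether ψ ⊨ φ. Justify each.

The biconditional holds.

(⇐) Assume the antecedent. If t is true, the antecedent forces (t = T, p = T), and (t ∧ p) ∧ p holds there. If t is false, the antecedent cannot hold. Either way (t ∧ p) ∧ p holds.

(⇒) Assume the antecedent. If t is true, the antecedent forces (t = T, p = T), and (t ∧ p) ∧ t holds there. If t is false, the antecedent cannot hold. Either way (t ∧ p) ∧ t holds.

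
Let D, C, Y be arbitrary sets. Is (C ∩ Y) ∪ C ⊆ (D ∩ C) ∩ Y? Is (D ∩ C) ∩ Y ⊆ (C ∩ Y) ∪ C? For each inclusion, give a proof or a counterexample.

The sets are not equal: only the reverse inclusion holds.

(⟹) This inclusion fails. Take D = ∅, C = {1}, Y = ∅; then 1 ∈ (C ∩ Y) ∪ C but 1 ∉ (D ∩ C) ∩ Y.

(⟸) Let x ∈ (D ∩ C) ∩ Y. Then x ∈ D ∩ C ∩ Y, from which x ∈ (C ∩ Y) ∪ C.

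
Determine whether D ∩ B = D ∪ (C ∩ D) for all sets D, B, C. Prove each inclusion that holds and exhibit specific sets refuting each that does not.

(⊆) Let x ∈ D ∩ B. Then either x ∈ D ∩ B and x ∉ C; or x ∈ D ∩ B ∩ C. In each case x ∈ D ∪ (C ∩ D), so D ∩ B ⊆ D ∪ (C ∩ D).

(⊇) This inclusion fails. Take D = {1}, B = ∅, C = ∅; then 1 ∈ D ∪ (C ∩ D) but 1 ∉ D ∩ B.

(⊆) holds; (⊇) fails.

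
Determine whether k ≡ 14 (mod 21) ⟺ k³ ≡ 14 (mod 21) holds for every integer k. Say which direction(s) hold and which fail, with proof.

(⟸) Suppose k³ ≡ 14 (mod 21). The only residue r in {0, …, 20} with r³ ≡ 14 (mod 21) is r = 14, so k ≡ 14 (mod 21).

(⟹) Suppose k ≡ 14 (mod 21). Write k = 21j + 14. Then (21j + 14)³ = 9261j³ + 18522j² + 12348j + 2744 = 21(441j³ + 882j² + 588j + 130) + 14, so k³ ≡ 14 (mod 21).

The biconditional holds.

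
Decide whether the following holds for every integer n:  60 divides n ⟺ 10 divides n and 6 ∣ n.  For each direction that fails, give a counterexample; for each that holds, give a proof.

(⟹) If 60 ∣ n, write n = 60q. Since 60 = 6·10, n = 10·(6q), so 10 ∣ n; and since 60 = 10·6, n = 6·(10q), so 6 ∣ n.

(⟸) This fails: take n = 30. Both 10 ∣ 30 and 6 ∣ 30, yet 30 is not a multiple of 60 (since 30 = 0·60 + 30), so 60 ∤ 30.

(⇒) holds; (⇐) fails.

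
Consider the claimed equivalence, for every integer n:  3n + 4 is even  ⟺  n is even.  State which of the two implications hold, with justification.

Forward direction. Suppose 3n + 4 is even. Since 3 is odd, 3n and n have the same parity, so 3n + 4 ≡ n + 4 (mod 2). As 4 is even, 3n + 4 is even exactly when n is even. Thus n is even.

Converse. Suppose n is even; write n = 2j. Then 3n + 4 = 3·(2j) + 4 = 2·3j + 4, which is even.

Both implications hold.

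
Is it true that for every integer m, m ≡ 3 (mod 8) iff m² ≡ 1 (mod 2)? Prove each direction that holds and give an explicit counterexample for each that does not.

(⇒) holds; (⇐) fails.

(⟹) Suppose m ≡ 3 (mod 8). Then m² ≡ 3² = 9 (mod 8), and since 2 ∣ 8, also m² ≡ 1 (mod 2).

(⟸) This fails: take m = 1. Then 1² = 1 ≡ 1 (mod 2), yet 1 ≡ 1 (mod 8), not 3.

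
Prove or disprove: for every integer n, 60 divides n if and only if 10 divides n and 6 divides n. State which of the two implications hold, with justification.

The forward direction holds; the converse fails.

(⇐) This fails: take n = 30. Both 10 ∣ 30 and 6 ∣ 30, yet 30 is not a multiple of 60 (since 30 = 0·60 + 30), so 60 ∤ 30.

(⇒) If 60 ∣ n, write n = 60q. Since 60 = 6·10, n = 10·(6q), so 10 ∣ n; and since 60 = 10·6, n = 6·(10q), so 6 ∣ n.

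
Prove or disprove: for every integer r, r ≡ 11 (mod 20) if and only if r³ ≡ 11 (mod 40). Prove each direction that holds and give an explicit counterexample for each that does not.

(→) This fails: take r = 31. Then 31 ≡ 11 (mod 20), but 31³ = 29791 ≡ 31 (mod 40), not 11.

(←) Conversely, the residues r modulo 40 with r³ ≡ 11 (mod 40) are exactly {11}, and each is ≡ 11 (mod 20).

Only the reverse direction holds.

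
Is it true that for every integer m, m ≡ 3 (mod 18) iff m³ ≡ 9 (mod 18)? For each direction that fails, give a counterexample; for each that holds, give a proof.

Forward direction. Suppose m ≡ 3 (mod 18). Write m = 18j + 3. Then (18j + 3)³ = 5832j³ + 2916j² + 486j + 27 = 18(324j³ + 162j² + 27j + 1) + 9, so m³ ≡ 9 (mod 18).

Converse. This fails: take m = 9. Then 9³ = 729 ≡ 9 (mod 18), yet 9 ≡ 9 (mod 18), not 3.

(⇒) holds; (⇐) fails.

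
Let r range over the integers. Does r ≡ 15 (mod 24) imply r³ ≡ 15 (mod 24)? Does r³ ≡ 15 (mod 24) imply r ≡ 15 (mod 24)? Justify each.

(→) Suppose r ≡ 15 (mod 24). Write r = 24j + 15. Then (24j + 15)³ = 13824j³ + 25920j² + 16200j + 3375 = 24(576j³ + 1080j² + 675j + 140) + 15, so r³ ≡ 15 (mod 24).

(←) Conversely, suppose r³ ≡ 15 (mod 24). The only residue r in {0, …, 23} with r³ ≡ 15 (mod 24) is r = 15, so r ≡ 15 (mod 24).

Equivalent; both directions hold.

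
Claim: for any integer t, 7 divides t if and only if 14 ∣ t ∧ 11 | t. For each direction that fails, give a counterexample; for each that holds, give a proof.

(⇒) This fails: take t = 7. Certainly 7 ∣ 7, but 14 ∤ 7.

(⇐) Suppose 14 ∣ t and 11 ∣ t. Any common multiple of 14 and 11 is a multiple of their lcm; here gcd(14, 11) = 1, so lcm(14, 11) = 14·11 = 154, so 154 ∣ t. Since 7 ∣ 154, it follows that 7 ∣ t.

Only the converse holds.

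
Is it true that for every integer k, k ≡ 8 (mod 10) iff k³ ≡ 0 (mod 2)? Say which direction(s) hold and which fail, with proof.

Not equivalent: only (⇒) holds.

(←) This fails: take k = 0. Then 0³ = 0 ≡ 0 (mod 2), yet 0 ≡ 0 (mod 10), not 8.

(→) Suppose k ≡ 8 (mod 10). Then k³ ≡ 8³ = 512 (mod 10), and since 2 ∣ 10, also k³ ≡ 0 (mod 2).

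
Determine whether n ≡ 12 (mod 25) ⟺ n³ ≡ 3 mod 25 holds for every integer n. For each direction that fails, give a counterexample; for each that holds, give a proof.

(⇒) Suppose n ≡ 12 (mod 25). Write n = 25j + 12. Then (25j + 12)³ = 15625j³ + 22500j² + 10800j + 1728 = 25(625j³ + 900j² + 432j + 69) + 3, so n³ ≡ 3 (mod 25).

(⇐) Conversely, suppose n³ ≡ 3 (mod 25). The only residue r in {0, …, 24} with r³ ≡ 3 (mod 25) is r = 12, so n ≡ 12 (mod 25).

Equivalent; both directions hold.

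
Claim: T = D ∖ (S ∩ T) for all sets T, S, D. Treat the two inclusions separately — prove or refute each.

Forward inclusion. This inclusion fails. Take T = {1}, S = ∅, D = ∅; then 1 ∈ T but 1 ∉ D ∖ (S ∩ T).

Reverse inclusion. This inclusion fails. Take T = ∅, S = ∅, D = {1}; then 1 ∈ D ∖ (S ∩ T) but 1 ∉ T.

Both inclusions fail.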